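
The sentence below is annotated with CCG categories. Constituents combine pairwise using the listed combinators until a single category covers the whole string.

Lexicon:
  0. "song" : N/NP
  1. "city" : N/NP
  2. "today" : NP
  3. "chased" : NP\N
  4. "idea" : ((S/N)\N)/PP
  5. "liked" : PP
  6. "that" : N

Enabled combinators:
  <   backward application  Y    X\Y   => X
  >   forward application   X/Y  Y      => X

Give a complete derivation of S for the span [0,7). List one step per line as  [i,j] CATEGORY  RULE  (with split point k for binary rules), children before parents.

[0,1] N/NP  lex  "song"
[1,2] N/NP  lex  "city"
[2,3] NP  lex  "today"
[1,3] N  >  k=2
[3,4] NP\N  lex  "chased"
[1,4] NP  <  k=3
[0,4] N  >  k=1
[4,5] ((S/N)\N)/PP  lex  "idea"
[5,6] PP  lex  "liked"
[4,6] (S/N)\N  >  k=5
[0,6] S/N  <  k=4
[6,7] N  lex  "that"
[0,7] S  >  k=6

[0,7] S   >
  [0,6] S/N   <
    [0,4] N   >
      [0,1] "song" : N/NP
      [1,4] NP   <
        [1,3] N   >
          [1,2] "city" : N/NP
          [2,3] "today" : NP
        [3,4] "chased" : NP\N
    [4,6] (S/N)\N   >
      [4,5] "idea" : ((S/N)\N)/PP
      [5,6] "liked" : PP
  [6,7] "that" : N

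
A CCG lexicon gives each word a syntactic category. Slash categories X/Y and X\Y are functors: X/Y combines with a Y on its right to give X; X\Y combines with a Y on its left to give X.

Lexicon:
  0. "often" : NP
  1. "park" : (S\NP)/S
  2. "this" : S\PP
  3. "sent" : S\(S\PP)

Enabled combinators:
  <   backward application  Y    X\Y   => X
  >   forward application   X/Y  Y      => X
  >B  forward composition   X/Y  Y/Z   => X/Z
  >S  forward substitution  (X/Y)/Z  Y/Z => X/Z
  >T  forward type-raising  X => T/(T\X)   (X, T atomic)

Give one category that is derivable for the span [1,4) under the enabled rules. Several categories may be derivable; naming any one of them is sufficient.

[0,4] S   <
  [0,1] "often" : NP
  [1,4] S\NP   >
    [1,2] "park" : (S\NP)/S
    [2,4] S   <
      [2,3] "this" : S\PP
      [3,4] "sent" : S\(S\PP)

S\NP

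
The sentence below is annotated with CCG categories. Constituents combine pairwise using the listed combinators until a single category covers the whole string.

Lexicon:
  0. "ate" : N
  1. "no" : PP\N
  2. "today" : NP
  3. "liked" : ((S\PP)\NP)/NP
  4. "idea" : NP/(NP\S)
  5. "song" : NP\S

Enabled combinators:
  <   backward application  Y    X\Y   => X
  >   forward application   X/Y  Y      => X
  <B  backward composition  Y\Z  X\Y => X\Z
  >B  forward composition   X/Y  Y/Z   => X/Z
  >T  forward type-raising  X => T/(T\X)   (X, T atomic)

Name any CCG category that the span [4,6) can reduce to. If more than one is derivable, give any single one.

NP

[0,6] S   <
  [0,2] PP   >
    [0,1] PP/(PP\N)   >T
      [0,1] "ate" : N
    [1,2] "no" : PP\N
  [2,6] S\PP   <
    [2,3] "today" : NP
    [3,6] (S\PP)\NP   >
      [3,4] "liked" : ((S\PP)\NP)/NP
      [4,6] NP   >
        [4,5] "idea" : NP/(NP\S)
        [5,6] "song" : NP\S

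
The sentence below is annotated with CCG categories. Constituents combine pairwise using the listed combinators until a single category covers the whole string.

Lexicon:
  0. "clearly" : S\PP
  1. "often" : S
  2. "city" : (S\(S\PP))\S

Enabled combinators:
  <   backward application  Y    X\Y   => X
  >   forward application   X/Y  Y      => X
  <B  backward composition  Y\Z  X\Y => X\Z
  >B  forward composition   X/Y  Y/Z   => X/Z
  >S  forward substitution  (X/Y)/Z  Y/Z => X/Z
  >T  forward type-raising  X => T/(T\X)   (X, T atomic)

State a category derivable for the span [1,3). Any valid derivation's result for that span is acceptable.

S\(S\PP)

[0,3] S   <
  [0,1] "clearly" : S\PP
  [1,3] S\(S\PP)   <
    [1,2] "often" : S
    [2,3] "city" : (S\(S\PP))\S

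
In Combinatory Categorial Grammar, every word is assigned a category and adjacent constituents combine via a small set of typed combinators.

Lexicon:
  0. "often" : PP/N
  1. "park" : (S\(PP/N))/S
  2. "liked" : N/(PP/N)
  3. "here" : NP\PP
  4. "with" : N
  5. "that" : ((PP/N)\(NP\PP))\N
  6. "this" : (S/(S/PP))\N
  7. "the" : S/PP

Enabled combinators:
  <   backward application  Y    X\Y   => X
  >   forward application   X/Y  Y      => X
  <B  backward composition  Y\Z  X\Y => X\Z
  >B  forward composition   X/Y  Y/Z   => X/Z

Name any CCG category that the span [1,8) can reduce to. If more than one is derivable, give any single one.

[0,8] S   <
  [0,1] "often" : PP/N
  [1,8] S\(PP/N)   >
    [1,2] "park" : (S\(PP/N))/S
    [2,8] S   >
      [2,7] S/(S/PP)   <
        [2,6] N   >
          [2,3] "liked" : N/(PP/N)
          [3,6] PP/N   <
            [3,4] "here" : NP\PP
            [4,6] (PP/N)\(NP\PP)   <
              [4,5] "with" : N
              [5,6] "that" : ((PP/N)\(NP\PP))\N
        [6,7] "this" : (S/(S/PP))\N
      [7,8] "the" : S/PP

S\(PP/N)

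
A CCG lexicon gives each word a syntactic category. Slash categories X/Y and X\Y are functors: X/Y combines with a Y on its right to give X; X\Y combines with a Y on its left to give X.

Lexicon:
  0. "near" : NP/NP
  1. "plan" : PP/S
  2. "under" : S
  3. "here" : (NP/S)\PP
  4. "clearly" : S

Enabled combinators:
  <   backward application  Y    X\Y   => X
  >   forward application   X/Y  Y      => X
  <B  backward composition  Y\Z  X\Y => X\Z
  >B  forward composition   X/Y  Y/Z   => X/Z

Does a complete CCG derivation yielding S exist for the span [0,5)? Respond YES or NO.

NP/NP PP/S S (NP/S)\PP S
CKY chart[0,5] = {NP}; S ∉ chart

NO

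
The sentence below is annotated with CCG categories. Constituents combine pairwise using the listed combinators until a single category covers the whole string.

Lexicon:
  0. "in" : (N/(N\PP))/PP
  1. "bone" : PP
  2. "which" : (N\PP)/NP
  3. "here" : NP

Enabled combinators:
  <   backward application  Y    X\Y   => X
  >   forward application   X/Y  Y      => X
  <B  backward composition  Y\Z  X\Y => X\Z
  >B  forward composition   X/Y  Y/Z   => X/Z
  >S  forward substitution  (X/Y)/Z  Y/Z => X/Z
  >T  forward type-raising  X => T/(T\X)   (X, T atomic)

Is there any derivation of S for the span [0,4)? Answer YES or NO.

NO

(N/(N\PP))/PP PP (N\PP)/NP NP
CKY chart[0,4] = {(N/(N\PP))/(PP\N), N, N/(NP\NP), N/(N\N), NP/(NP\N), PP/(PP\N), S/(S\N)}; S ∉ chart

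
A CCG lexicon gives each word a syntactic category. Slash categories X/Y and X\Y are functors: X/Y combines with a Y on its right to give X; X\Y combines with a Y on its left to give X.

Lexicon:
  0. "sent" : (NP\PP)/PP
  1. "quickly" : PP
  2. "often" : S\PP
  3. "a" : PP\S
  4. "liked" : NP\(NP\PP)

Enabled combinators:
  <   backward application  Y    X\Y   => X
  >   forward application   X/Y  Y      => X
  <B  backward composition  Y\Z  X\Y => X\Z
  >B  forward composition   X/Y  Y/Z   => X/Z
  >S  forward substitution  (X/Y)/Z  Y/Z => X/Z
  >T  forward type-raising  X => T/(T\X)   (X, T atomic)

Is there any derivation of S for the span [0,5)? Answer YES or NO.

(NP\PP)/PP PP S\PP PP\S NP\(NP\PP)
CKY chart[0,5] = {N/(N\NP), NP, NP/(NP\NP), PP/(PP\NP), S/(S\NP)}; S ∉ chart

NO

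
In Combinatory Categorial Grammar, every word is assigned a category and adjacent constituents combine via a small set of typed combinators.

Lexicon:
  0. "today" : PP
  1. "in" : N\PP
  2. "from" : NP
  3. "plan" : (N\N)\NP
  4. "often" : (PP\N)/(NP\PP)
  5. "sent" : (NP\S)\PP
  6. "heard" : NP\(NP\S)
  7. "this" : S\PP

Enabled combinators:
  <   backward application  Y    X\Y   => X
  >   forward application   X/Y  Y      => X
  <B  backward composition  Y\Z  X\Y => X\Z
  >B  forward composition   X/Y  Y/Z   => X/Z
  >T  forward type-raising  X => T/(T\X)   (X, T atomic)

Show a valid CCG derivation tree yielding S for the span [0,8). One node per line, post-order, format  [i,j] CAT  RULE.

[0,1] PP  lex  "today"
[0,1] N/(N\PP)  >T
[1,2] N\PP  lex  "in"
[0,2] N  >  k=1
[2,3] NP  lex  "from"
[3,4] (N\N)\NP  lex  "plan"
[2,4] N\N  <  k=3
[4,5] (PP\N)/(NP\PP)  lex  "often"
[5,6] (NP\S)\PP  lex  "sent"
[6,7] NP\(NP\S)  lex  "heard"
[5,7] NP\PP  <B  k=6
[4,7] PP\N  >  k=5
[7,8] S\PP  lex  "this"
[4,8] S\N  <B  k=7
[2,8] S\N  <B  k=4
[0,8] S  <  k=2

[0,8] S   <
  [0,2] N   >
    [0,1] N/(N\PP)   >T
      [0,1] "today" : PP
    [1,2] "in" : N\PP
  [2,8] S\N   <B
    [2,4] N\N   <
      [2,3] "from" : NP
      [3,4] "plan" : (N\N)\NP
    [4,8] S\N   <B
      [4,7] PP\N   >
        [4,5] "often" : (PP\N)/(NP\PP)
        [5,7] NP\PP   <B
          [5,6] "sent" : (NP\S)\PP
          [6,7] "heard" : NP\(NP\S)
      [7,8] "this" : S\PP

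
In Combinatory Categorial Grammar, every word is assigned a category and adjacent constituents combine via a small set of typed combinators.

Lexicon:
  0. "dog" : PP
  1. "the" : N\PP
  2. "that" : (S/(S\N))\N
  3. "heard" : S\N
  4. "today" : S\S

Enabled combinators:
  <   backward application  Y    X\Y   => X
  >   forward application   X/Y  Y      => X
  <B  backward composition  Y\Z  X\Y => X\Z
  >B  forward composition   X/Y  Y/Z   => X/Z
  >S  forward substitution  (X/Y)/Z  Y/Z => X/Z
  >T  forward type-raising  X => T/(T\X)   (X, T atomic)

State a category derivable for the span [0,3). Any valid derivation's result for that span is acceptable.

[0,5] S   >
  [0,3] S/(S\N)   <
    [0,2] N   <
      [0,1] "dog" : PP
      [1,2] "the" : N\PP
    [2,3] "that" : (S/(S\N))\N
  [3,5] S\N   <B
    [3,4] "heard" : S\N
    [4,5] "today" : S\S

S/(S\N)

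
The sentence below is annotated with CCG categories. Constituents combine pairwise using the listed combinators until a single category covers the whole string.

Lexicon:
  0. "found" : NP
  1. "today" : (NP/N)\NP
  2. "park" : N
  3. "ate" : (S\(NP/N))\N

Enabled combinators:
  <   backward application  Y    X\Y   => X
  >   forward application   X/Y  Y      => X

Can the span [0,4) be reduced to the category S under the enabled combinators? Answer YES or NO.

YES

[0,4] S   <
  [0,2] NP/N   <
    [0,1] "found" : NP
    [1,2] "today" : (NP/N)\NP
  [2,4] S\(NP/N)   <
    [2,3] "park" : N
    [3,4] "ate" : (S\(NP/N))\N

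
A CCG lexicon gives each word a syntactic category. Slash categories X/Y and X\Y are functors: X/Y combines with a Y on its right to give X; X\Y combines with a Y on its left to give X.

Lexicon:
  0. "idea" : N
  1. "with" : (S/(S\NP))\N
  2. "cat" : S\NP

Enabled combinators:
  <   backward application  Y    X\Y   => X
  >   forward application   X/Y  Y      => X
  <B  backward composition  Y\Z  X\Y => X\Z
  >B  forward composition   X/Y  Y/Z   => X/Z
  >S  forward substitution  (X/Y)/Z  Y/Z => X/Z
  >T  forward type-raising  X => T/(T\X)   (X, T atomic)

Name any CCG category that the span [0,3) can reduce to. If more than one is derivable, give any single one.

S

[0,3] S   >
  [0,2] S/(S\NP)   <
    [0,1] "idea" : N
    [1,2] "with" : (S/(S\NP))\N
  [2,3] "cat" : S\NP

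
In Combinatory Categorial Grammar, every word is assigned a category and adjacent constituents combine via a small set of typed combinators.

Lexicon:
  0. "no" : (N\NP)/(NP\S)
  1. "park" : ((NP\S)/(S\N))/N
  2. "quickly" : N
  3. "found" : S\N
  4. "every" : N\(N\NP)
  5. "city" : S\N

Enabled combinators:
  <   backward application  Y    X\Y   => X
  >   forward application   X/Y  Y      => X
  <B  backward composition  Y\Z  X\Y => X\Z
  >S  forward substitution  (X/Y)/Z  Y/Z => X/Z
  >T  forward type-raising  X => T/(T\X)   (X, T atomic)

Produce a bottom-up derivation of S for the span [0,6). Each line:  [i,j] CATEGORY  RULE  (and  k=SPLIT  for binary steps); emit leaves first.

[0,1] (N\NP)/(NP\S)  lex  "no"
[1,2] ((NP\S)/(S\N))/N  lex  "park"
[2,3] N  lex  "quickly"
[1,3] (NP\S)/(S\N)  >  k=2
[3,4] S\N  lex  "found"
[1,4] NP\S  >  k=3
[0,4] N\NP  >  k=1
[4,5] N\(N\NP)  lex  "every"
[0,5] N  <  k=4
[5,6] S\N  lex  "city"
[0,6] S  <  k=5

[0,6] S   <
  [0,5] N   <
    [0,4] N\NP   >
      [0,1] "no" : (N\NP)/(NP\S)
      [1,4] NP\S   >
        [1,3] (NP\S)/(S\N)   >
          [1,2] "park" : ((NP\S)/(S\N))/N
          [2,3] "quickly" : N
        [3,4] "found" : S\N
    [4,5] "every" : N\(N\NP)
  [5,6] "city" : S\N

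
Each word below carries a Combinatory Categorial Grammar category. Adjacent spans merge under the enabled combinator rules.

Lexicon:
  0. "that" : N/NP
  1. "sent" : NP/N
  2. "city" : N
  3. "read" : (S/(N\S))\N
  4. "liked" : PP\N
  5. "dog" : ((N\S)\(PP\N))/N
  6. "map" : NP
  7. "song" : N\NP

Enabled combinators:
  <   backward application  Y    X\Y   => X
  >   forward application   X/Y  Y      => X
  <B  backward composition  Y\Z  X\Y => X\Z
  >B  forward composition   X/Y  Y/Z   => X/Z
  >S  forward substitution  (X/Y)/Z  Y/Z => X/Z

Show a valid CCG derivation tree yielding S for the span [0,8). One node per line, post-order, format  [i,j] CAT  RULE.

[0,8] S   >
  [0,4] S/(N\S)   <
    [0,3] N   >
      [0,1] "that" : N/NP
      [1,3] NP   >
        [1,2] "sent" : NP/N
        [2,3] "city" : N
    [3,4] "read" : (S/(N\S))\N
  [4,8] N\S   <
    [4,5] "liked" : PP\N
    [5,8] (N\S)\(PP\N)   >
      [5,6] "dog" : ((N\S)\(PP\N))/N
      [6,8] N   <
        [6,7] "map" : NP
        [7,8] "song" : N\NP

[0,1] N/NP  lex  "that"
[1,2] NP/N  lex  "sent"
[2,3] N  lex  "city"
[1,3] NP  >  k=2
[0,3] N  >  k=1
[3,4] (S/(N\S))\N  lex  "read"
[0,4] S/(N\S)  <  k=3
[4,5] PP\N  lex  "liked"
[5,6] ((N\S)\(PP\N))/N  lex  "dog"
[6,7] NP  lex  "map"
[7,8] N\NP  lex  "song"
[6,8] N  <  k=7
[5,8] (N\S)\(PP\N)  >  k=6
[4,8] N\S  <  k=5
[0,8] S  >  k=4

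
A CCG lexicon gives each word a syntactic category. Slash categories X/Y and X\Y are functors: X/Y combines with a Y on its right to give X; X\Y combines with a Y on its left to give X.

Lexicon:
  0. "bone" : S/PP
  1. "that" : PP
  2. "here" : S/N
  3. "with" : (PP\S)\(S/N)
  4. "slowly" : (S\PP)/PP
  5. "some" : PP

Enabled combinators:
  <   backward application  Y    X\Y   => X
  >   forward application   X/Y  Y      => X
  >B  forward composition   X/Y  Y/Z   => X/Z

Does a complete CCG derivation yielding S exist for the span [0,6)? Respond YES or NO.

YES

[0,6] S   <
  [0,4] PP   <
    [0,2] S   >
      [0,1] "bone" : S/PP
      [1,2] "that" : PP
    [2,4] PP\S   <
      [2,3] "here" : S/N
      [3,4] "with" : (PP\S)\(S/N)
  [4,6] S\PP   >
    [4,5] "slowly" : (S\PP)/PP
    [5,6] "some" : PP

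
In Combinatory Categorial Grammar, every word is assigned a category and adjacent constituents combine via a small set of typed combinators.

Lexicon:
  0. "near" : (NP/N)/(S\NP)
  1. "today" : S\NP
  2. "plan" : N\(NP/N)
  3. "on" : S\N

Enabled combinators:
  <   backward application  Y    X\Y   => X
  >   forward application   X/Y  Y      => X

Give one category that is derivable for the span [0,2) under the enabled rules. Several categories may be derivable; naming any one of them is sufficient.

NP/N

[0,4] S   <
  [0,3] N   <
    [0,2] NP/N   >
      [0,1] "near" : (NP/N)/(S\NP)
      [1,2] "today" : S\NP
    [2,3] "plan" : N\(NP/N)
  [3,4] "on" : S\N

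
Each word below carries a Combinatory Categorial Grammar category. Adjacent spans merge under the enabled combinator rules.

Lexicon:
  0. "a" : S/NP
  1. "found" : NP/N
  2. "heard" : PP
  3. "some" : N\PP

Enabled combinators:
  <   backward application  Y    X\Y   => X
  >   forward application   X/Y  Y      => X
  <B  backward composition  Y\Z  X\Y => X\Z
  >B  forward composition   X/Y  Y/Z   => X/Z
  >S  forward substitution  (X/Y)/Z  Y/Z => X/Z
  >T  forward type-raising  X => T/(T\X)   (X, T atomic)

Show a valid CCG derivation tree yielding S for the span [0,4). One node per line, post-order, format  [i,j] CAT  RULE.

[0,1] S/NP  lex  "a"
[1,2] NP/N  lex  "found"
[2,3] PP  lex  "heard"
[3,4] N\PP  lex  "some"
[2,4] N  <  k=3
[1,4] NP  >  k=2
[0,4] S  >  k=1

[0,4] S   >
  [0,1] "a" : S/NP
  [1,4] NP   >
    [1,2] "found" : NP/N
    [2,4] N   <
      [2,3] "heard" : PP
      [3,4] "some" : N\PP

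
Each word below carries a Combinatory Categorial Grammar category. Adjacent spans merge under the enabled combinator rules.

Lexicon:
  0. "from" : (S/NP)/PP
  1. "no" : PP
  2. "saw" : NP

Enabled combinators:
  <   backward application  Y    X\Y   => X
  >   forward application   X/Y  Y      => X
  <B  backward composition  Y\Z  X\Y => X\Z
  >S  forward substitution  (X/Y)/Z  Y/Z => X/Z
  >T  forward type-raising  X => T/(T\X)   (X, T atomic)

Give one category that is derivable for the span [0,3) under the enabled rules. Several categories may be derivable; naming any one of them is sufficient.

[0,3] S   >
  [0,2] S/NP   >
    [0,1] "from" : (S/NP)/PP
    [1,2] "no" : PP
  [2,3] "saw" : NP

S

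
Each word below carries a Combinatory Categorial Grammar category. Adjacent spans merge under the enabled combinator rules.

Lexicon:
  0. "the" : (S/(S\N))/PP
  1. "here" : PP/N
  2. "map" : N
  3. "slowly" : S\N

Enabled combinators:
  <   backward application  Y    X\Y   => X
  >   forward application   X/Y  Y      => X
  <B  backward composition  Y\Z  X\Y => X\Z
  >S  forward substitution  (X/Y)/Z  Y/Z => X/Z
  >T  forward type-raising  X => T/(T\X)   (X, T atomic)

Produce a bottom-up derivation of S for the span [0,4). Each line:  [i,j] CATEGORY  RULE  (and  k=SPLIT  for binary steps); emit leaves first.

[0,4] S   >
  [0,3] S/(S\N)   >
    [0,1] "the" : (S/(S\N))/PP
    [1,3] PP   >
      [1,2] "here" : PP/N
      [2,3] "map" : N
  [3,4] "slowly" : S\N

[0,1] (S/(S\N))/PP  lex  "the"
[1,2] PP/N  lex  "here"
[2,3] N  lex  "map"
[1,3] PP  >  k=2
[0,3] S/(S\N)  >  k=1
[3,4] S\N  lex  "slowly"
[0,4] S  >  k=3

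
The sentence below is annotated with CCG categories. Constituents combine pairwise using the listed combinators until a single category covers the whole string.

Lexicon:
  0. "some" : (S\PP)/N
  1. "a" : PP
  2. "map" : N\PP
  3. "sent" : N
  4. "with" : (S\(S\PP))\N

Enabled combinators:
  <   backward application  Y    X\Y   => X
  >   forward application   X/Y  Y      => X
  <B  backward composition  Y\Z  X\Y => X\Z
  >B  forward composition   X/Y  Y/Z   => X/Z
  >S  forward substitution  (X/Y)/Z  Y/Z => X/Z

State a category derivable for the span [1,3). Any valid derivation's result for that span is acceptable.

N

[0,5] S   <
  [0,3] S\PP   >
    [0,1] "some" : (S\PP)/N
    [1,3] N   <
      [1,2] "a" : PP
      [2,3] "map" : N\PP
  [3,5] S\(S\PP)   <
    [3,4] "sent" : N
    [4,5] "with" : (S\(S\PP))\N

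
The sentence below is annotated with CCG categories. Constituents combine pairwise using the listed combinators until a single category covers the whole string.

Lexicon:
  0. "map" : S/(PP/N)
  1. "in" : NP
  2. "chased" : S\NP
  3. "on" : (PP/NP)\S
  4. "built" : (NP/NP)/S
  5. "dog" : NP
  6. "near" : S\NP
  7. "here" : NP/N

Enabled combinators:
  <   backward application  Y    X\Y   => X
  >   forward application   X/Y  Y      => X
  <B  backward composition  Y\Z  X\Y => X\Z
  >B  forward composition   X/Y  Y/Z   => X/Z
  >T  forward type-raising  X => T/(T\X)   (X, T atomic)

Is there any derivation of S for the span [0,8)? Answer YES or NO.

YES

[0,8] S   >
  [0,1] "map" : S/(PP/N)
  [1,8] PP/N   >B
    [1,7] PP/NP   >B
      [1,4] PP/NP   <
        [1,3] S   <
          [1,2] "in" : NP
          [2,3] "chased" : S\NP
        [3,4] "on" : (PP/NP)\S
      [4,7] NP/NP   >
        [4,5] "built" : (NP/NP)/S
        [5,7] S   <
          [5,6] "dog" : NP
          [6,7] "near" : S\NP
    [7,8] "here" : NP/N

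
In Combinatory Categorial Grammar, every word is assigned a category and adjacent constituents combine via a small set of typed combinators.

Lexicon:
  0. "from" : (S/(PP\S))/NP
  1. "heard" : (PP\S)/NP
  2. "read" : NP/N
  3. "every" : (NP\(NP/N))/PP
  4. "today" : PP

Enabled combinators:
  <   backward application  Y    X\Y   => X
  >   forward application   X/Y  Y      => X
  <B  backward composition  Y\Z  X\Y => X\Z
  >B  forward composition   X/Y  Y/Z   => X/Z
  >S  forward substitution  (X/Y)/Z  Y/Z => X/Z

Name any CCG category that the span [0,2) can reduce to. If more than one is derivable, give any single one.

[0,5] S   >
  [0,2] S/NP   >S
    [0,1] "from" : (S/(PP\S))/NP
    [1,2] "heard" : (PP\S)/NP
  [2,5] NP   <
    [2,3] "read" : NP/N
    [3,5] NP\(NP/N)   >
      [3,4] "every" : (NP\(NP/N))/PP
      [4,5] "today" : PP

S/NP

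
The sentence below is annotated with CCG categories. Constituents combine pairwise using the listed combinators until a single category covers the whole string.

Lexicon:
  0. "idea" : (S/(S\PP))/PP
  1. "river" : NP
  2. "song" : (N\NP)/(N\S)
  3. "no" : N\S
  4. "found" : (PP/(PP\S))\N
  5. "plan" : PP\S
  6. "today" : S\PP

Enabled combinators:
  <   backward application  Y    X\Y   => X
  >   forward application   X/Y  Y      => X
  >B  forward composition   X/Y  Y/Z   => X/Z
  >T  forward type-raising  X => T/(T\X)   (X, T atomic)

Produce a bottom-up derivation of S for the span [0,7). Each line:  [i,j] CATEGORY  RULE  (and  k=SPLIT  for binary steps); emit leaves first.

[0,7] S   >
  [0,6] S/(S\PP)   >
    [0,1] "idea" : (S/(S\PP))/PP
    [1,6] PP   >
      [1,5] PP/(PP\S)   <
        [1,4] N   <
          [1,2] "river" : NP
          [2,4] N\NP   >
            [2,3] "song" : (N\NP)/(N\S)
            [3,4] "no" : N\S
        [4,5] "found" : (PP/(PP\S))\N
      [5,6] "plan" : PP\S
  [6,7] "today" : S\PP

[0,1] (S/(S\PP))/PP  lex  "idea"
[1,2] NP  lex  "river"
[2,3] (N\NP)/(N\S)  lex  "song"
[3,4] N\S  lex  "no"
[2,4] N\NP  >  k=3
[1,4] N  <  k=2
[4,5] (PP/(PP\S))\N  lex  "found"
[1,5] PP/(PP\S)  <  k=4
[5,6] PP\S  lex  "plan"
[1,6] PP  >  k=5
[0,6] S/(S\PP)  >  k=1
[6,7] S\PP  lex  "today"
[0,7] S  >  k=6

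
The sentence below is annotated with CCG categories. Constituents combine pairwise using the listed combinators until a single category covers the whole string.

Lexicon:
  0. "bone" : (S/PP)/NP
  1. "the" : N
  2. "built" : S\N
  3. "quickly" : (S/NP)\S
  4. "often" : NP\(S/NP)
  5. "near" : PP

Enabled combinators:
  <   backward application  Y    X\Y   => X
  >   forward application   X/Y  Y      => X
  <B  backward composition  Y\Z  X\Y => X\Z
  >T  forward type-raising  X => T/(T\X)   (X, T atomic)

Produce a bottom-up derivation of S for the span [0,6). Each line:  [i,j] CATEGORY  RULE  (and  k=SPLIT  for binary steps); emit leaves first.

[0,6] S   >
  [0,5] S/PP   >
    [0,1] "bone" : (S/PP)/NP
    [1,5] NP   <
      [1,3] S   >
        [1,2] S/(S\N)   >T
          [1,2] "the" : N
        [2,3] "built" : S\N
      [3,5] NP\S   <B
        [3,4] "quickly" : (S/NP)\S
        [4,5] "often" : NP\(S/NP)
  [5,6] "near" : PP

[0,1] (S/PP)/NP  lex  "bone"
[1,2] N  lex  "the"
[1,2] S/(S\N)  >T
[2,3] S\N  lex  "built"
[1,3] S  >  k=2
[3,4] (S/NP)\S  lex  "quickly"
[4,5] NP\(S/NP)  lex  "often"
[3,5] NP\S  <B  k=4
[1,5] NP  <  k=3
[0,5] S/PP  >  k=1
[5,6] PP  lex  "near"
[0,6] S  >  k=5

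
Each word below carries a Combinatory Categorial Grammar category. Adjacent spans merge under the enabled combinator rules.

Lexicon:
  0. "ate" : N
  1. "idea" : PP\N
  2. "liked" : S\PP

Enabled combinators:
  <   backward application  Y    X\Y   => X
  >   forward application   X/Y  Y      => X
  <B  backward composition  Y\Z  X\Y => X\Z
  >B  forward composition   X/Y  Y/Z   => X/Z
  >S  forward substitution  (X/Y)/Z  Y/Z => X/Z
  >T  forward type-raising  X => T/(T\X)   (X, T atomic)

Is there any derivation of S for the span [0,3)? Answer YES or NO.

[0,3] S   <
  [0,1] "ate" : N
  [1,3] S\N   <B
    [1,2] "idea" : PP\N
    [2,3] "liked" : S\PP

YES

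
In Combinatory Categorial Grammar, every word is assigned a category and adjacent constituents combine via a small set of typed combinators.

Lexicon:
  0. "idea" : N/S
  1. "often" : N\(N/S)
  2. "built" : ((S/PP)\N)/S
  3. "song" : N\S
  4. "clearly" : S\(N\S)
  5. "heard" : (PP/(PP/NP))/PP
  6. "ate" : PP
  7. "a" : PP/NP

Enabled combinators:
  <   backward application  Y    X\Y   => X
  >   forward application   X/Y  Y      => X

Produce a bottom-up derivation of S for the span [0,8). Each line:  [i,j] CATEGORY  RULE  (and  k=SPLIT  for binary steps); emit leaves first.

[0,8] S   >
  [0,5] S/PP   <
    [0,2] N   <
      [0,1] "idea" : N/S
      [1,2] "often" : N\(N/S)
    [2,5] (S/PP)\N   >
      [2,3] "built" : ((S/PP)\N)/S
      [3,5] S   <
        [3,4] "song" : N\S
        [4,5] "clearly" : S\(N\S)
  [5,8] PP   >
    [5,7] PP/(PP/NP)   >
      [5,6] "heard" : (PP/(PP/NP))/PP
      [6,7] "ate" : PP
    [7,8] "a" : PP/NP

[0,1] N/S  lex  "idea"
[1,2] N\(N/S)  lex  "often"
[0,2] N  <  k=1
[2,3] ((S/PP)\N)/S  lex  "built"
[3,4] N\S  lex  "song"
[4,5] S\(N\S)  lex  "clearly"
[3,5] S  <  k=4
[2,5] (S/PP)\N  >  k=3
[0,5] S/PP  <  k=2
[5,6] (PP/(PP/NP))/PP  lex  "heard"
[6,7] PP  lex  "ate"
[5,7] PP/(PP/NP)  >  k=6
[7,8] PP/NP  lex  "a"
[5,8] PP  >  k=7
[0,8] S  >  k=5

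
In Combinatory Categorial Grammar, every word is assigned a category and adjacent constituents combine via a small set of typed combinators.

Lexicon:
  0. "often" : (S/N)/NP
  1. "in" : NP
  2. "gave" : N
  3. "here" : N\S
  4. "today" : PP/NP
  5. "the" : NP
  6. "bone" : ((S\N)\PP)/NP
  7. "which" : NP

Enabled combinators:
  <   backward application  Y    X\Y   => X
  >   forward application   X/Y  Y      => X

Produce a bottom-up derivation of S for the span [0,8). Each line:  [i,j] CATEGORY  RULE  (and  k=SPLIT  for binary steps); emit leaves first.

[0,8] S   <
  [0,4] N   <
    [0,3] S   >
      [0,2] S/N   >
        [0,1] "often" : (S/N)/NP
        [1,2] "in" : NP
      [2,3] "gave" : N
    [3,4] "here" : N\S
  [4,8] S\N   <
    [4,6] PP   >
      [4,5] "today" : PP/NP
      [5,6] "the" : NP
    [6,8] (S\N)\PP   >
      [6,7] "bone" : ((S\N)\PP)/NP
      [7,8] "which" : NP

[0,1] (S/N)/NP  lex  "often"
[1,2] NP  lex  "in"
[0,2] S/N  >  k=1
[2,3] N  lex  "gave"
[0,3] S  >  k=2
[3,4] N\S  lex  "here"
[0,4] N  <  k=3
[4,5] PP/NP  lex  "today"
[5,6] NP  lex  "the"
[4,6] PP  >  k=5
[6,7] ((S\N)\PP)/NP  lex  "bone"
[7,8] NP  lex  "which"
[6,8] (S\N)\PP  >  k=7
[4,8] S\N  <  k=6
[0,8] S  <  k=4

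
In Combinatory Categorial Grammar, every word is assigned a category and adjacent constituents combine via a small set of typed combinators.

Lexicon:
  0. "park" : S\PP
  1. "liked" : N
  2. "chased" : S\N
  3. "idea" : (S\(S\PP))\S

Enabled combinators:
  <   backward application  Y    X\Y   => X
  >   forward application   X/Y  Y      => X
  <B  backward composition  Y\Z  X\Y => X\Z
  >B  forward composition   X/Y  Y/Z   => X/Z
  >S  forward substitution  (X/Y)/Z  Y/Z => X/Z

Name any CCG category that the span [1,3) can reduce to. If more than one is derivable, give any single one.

S

[0,4] S   <
  [0,1] "park" : S\PP
  [1,4] S\(S\PP)   <
    [1,3] S   <
      [1,2] "liked" : N
      [2,3] "chased" : S\N
    [3,4] "idea" : (S\(S\PP))\S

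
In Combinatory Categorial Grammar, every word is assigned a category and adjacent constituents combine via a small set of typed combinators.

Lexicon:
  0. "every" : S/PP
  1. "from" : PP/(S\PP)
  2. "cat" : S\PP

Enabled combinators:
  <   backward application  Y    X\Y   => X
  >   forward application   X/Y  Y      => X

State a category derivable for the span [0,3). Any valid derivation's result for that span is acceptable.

[0,3] S   >
  [0,1] "every" : S/PP
  [1,3] PP   >
    [1,2] "from" : PP/(S\PP)
    [2,3] "cat" : S\PP

S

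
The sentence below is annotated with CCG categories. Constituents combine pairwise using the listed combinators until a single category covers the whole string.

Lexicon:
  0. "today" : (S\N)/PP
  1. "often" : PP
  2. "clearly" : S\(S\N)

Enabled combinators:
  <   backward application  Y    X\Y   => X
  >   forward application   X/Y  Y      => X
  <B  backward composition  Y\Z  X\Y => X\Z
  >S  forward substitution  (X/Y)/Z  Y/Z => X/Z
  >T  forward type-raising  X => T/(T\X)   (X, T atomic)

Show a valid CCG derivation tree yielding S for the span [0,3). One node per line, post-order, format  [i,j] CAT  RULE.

[0,3] S   <
  [0,2] S\N   >
    [0,1] "today" : (S\N)/PP
    [1,2] "often" : PP
  [2,3] "clearly" : S\(S\N)

[0,1] (S\N)/PP  lex  "today"
[1,2] PP  lex  "often"
[0,2] S\N  >  k=1
[2,3] S\(S\N)  lex  "clearly"
[0,3] S  <  k=2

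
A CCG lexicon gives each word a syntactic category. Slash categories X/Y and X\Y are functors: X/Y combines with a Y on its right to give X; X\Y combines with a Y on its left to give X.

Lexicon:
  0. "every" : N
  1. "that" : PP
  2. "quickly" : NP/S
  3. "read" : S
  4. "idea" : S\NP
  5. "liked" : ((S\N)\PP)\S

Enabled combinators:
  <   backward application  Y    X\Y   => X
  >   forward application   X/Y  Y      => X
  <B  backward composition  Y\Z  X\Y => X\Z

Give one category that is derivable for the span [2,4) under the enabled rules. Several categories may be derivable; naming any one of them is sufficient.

[0,6] S   <
  [0,1] "every" : N
  [1,6] S\N   <
    [1,2] "that" : PP
    [2,6] (S\N)\PP   <
      [2,5] S   <
        [2,4] NP   >
          [2,3] "quickly" : NP/S
          [3,4] "read" : S
        [4,5] "idea" : S\NP
      [5,6] "liked" : ((S\N)\PP)\S

NP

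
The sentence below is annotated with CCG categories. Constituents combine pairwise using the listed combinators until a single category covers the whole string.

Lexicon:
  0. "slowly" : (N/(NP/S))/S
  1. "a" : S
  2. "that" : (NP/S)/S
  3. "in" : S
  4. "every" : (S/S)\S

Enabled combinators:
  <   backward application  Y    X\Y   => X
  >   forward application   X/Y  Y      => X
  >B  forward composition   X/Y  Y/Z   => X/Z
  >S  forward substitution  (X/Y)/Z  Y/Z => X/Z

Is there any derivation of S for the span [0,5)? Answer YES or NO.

(N/(NP/S))/S S (NP/S)/S S (S/S)\S
CKY chart[0,5] = {N, N/S}; S ∉ chart

NO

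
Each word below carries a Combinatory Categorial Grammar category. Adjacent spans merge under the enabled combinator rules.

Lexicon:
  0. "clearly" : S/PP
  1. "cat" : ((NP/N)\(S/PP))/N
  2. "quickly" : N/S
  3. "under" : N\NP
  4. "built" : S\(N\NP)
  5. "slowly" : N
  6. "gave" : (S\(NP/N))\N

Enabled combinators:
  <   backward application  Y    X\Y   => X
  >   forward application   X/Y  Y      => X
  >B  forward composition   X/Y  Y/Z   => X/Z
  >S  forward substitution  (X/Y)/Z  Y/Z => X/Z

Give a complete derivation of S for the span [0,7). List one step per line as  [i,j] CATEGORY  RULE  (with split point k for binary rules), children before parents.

[0,1] S/PP  lex  "clearly"
[1,2] ((NP/N)\(S/PP))/N  lex  "cat"
[2,3] N/S  lex  "quickly"
[3,4] N\NP  lex  "under"
[4,5] S\(N\NP)  lex  "built"
[3,5] S  <  k=4
[2,5] N  >  k=3
[1,5] (NP/N)\(S/PP)  >  k=2
[0,5] NP/N  <  k=1
[5,6] N  lex  "slowly"
[6,7] (S\(NP/N))\N  lex  "gave"
[5,7] S\(NP/N)  <  k=6
[0,7] S  <  k=5

[0,7] S   <
  [0,5] NP/N   <
    [0,1] "clearly" : S/PP
    [1,5] (NP/N)\(S/PP)   >
      [1,2] "cat" : ((NP/N)\(S/PP))/N
      [2,5] N   >
        [2,3] "quickly" : N/S
        [3,5] S   <
          [3,4] "under" : N\NP
          [4,5] "built" : S\(N\NP)
  [5,7] S\(NP/N)   <
    [5,6] "slowly" : N
    [6,7] "gave" : (S\(NP/N))\N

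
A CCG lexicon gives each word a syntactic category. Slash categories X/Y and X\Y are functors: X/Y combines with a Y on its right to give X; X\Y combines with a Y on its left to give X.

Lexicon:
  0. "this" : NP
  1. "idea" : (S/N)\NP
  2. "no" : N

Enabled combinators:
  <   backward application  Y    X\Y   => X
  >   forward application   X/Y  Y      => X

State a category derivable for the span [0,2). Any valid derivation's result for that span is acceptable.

S/N

[0,3] S   >
  [0,2] S/N   <
    [0,1] "this" : NP
    [1,2] "idea" : (S/N)\NP
  [2,3] "no" : N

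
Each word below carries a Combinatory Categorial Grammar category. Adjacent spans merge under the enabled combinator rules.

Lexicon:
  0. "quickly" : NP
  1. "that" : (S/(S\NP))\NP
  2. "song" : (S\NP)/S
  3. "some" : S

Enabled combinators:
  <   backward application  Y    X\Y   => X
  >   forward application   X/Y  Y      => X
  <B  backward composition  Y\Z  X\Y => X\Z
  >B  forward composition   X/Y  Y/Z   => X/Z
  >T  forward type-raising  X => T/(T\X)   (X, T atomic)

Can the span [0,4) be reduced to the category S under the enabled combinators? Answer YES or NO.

YES

[0,4] S   >
  [0,2] S/(S\NP)   <
    [0,1] "quickly" : NP
    [1,2] "that" : (S/(S\NP))\NP
  [2,4] S\NP   >
    [2,3] "song" : (S\NP)/S
    [3,4] "some" : S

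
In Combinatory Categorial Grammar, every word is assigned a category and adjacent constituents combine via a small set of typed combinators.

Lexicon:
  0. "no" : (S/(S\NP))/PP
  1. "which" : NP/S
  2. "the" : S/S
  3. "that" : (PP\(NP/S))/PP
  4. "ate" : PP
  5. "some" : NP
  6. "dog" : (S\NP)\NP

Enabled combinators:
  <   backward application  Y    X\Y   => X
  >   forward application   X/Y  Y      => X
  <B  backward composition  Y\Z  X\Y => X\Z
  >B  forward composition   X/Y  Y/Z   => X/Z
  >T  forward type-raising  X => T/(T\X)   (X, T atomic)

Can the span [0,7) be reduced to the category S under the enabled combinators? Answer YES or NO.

[0,7] S   >
  [0,5] S/(S\NP)   >
    [0,1] "no" : (S/(S\NP))/PP
    [1,5] PP   <
      [1,3] NP/S   >B
        [1,2] "which" : NP/S
        [2,3] "the" : S/S
      [3,5] PP\(NP/S)   >
        [3,4] "that" : (PP\(NP/S))/PP
        [4,5] "ate" : PP
  [5,7] S\NP   <
    [5,6] "some" : NP
    [6,7] "dog" : (S\NP)\NP

YES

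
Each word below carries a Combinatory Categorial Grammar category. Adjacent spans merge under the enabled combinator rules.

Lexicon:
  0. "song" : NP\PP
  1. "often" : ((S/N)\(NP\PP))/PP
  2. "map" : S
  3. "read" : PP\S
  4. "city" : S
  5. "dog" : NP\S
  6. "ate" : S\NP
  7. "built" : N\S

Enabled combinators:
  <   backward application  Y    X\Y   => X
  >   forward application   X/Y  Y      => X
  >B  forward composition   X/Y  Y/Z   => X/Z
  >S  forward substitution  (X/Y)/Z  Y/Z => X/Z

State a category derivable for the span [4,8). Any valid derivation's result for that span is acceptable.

[0,8] S   >
  [0,4] S/N   <
    [0,1] "song" : NP\PP
    [1,4] (S/N)\(NP\PP)   >
      [1,2] "often" : ((S/N)\(NP\PP))/PP
      [2,4] PP   <
        [2,3] "map" : S
        [3,4] "read" : PP\S
  [4,8] N   <
    [4,7] S   <
      [4,6] NP   <
        [4,5] "city" : S
        [5,6] "dog" : NP\S
      [6,7] "ate" : S\NP
    [7,8] "built" : N\S

N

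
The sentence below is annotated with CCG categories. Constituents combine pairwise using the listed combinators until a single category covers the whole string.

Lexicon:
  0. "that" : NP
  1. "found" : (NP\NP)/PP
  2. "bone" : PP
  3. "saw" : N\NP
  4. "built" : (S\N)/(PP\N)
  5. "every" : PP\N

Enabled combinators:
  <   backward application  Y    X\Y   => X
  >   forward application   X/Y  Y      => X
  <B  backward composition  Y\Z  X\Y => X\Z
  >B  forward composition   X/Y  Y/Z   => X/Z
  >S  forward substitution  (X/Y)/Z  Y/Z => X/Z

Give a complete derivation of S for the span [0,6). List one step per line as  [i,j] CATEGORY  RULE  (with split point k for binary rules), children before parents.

[0,1] NP  lex  "that"
[1,2] (NP\NP)/PP  lex  "found"
[2,3] PP  lex  "bone"
[1,3] NP\NP  >  k=2
[3,4] N\NP  lex  "saw"
[4,5] (S\N)/(PP\N)  lex  "built"
[5,6] PP\N  lex  "every"
[4,6] S\N  >  k=5
[3,6] S\NP  <B  k=4
[1,6] S\NP  <B  k=3
[0,6] S  <  k=1

[0,6] S   <
  [0,1] "that" : NP
  [1,6] S\NP   <B
    [1,3] NP\NP   >
      [1,2] "found" : (NP\NP)/PP
      [2,3] "bone" : PP
    [3,6] S\NP   <B
      [3,4] "saw" : N\NP
      [4,6] S\N   >
        [4,5] "built" : (S\N)/(PP\N)
        [5,6] "every" : PP\N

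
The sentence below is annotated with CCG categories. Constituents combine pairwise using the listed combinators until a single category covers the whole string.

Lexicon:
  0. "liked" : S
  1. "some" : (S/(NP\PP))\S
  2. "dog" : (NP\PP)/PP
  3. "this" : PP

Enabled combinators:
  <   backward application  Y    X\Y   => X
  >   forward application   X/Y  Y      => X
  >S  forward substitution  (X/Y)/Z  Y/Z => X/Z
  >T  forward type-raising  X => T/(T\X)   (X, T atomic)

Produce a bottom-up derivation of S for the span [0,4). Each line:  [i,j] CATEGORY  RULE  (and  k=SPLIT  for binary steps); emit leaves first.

[0,1] S  lex  "liked"
[1,2] (S/(NP\PP))\S  lex  "some"
[0,2] S/(NP\PP)  <  k=1
[2,3] (NP\PP)/PP  lex  "dog"
[3,4] PP  lex  "this"
[2,4] NP\PP  >  k=3
[0,4] S  >  k=2

[0,4] S   >
  [0,2] S/(NP\PP)   <
    [0,1] "liked" : S
    [1,2] "some" : (S/(NP\PP))\S
  [2,4] NP\PP   >
    [2,3] "dog" : (NP\PP)/PP
    [3,4] "this" : PP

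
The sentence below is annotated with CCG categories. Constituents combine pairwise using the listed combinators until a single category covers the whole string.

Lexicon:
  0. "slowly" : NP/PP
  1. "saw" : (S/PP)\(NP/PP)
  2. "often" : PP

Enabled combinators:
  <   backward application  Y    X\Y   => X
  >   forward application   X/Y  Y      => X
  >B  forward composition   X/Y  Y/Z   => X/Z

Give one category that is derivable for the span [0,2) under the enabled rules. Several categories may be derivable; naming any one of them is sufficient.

S/PP

[0,3] S   >
  [0,2] S/PP   <
    [0,1] "slowly" : NP/PP
    [1,2] "saw" : (S/PP)\(NP/PP)
  [2,3] "often" : PP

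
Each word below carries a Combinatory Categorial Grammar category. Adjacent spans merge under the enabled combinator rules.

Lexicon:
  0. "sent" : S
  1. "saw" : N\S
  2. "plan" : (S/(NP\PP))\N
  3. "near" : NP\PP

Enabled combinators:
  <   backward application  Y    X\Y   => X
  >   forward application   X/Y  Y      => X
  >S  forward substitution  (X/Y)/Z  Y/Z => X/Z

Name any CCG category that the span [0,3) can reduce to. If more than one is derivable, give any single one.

[0,4] S   >
  [0,3] S/(NP\PP)   <
    [0,2] N   <
      [0,1] "sent" : S
      [1,2] "saw" : N\S
    [2,3] "plan" : (S/(NP\PP))\N
  [3,4] "near" : NP\PP

S/(NP\PP)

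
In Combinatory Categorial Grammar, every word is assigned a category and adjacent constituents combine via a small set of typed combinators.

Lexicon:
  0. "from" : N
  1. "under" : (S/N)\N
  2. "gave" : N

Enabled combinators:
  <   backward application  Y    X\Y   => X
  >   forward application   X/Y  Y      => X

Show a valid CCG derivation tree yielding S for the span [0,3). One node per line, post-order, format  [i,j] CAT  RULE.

[0,1] N  lex  "from"
[1,2] (S/N)\N  lex  "under"
[0,2] S/N  <  k=1
[2,3] N  lex  "gave"
[0,3] S  >  k=2

[0,3] S   >
  [0,2] S/N   <
    [0,1] "from" : N
    [1,2] "under" : (S/N)\N
  [2,3] "gave" : N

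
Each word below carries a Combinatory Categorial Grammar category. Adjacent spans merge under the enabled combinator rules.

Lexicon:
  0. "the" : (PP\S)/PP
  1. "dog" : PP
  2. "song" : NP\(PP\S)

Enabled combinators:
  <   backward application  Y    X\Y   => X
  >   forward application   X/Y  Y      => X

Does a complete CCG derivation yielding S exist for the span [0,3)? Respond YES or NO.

(PP\S)/PP PP NP\(PP\S)
CKY chart[0,3] = {NP}; S ∉ chart

NO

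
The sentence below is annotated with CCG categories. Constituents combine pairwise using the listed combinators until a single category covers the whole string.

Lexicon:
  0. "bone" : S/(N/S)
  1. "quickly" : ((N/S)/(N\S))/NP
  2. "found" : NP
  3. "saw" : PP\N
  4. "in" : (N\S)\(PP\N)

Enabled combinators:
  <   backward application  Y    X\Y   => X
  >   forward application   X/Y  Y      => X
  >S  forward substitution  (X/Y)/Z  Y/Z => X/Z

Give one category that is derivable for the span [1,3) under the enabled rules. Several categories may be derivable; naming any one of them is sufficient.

[0,5] S   >
  [0,1] "bone" : S/(N/S)
  [1,5] N/S   >
    [1,3] (N/S)/(N\S)   >
      [1,2] "quickly" : ((N/S)/(N\S))/NP
      [2,3] "found" : NP
    [3,5] N\S   <
      [3,4] "saw" : PP\N
      [4,5] "in" : (N\S)\(PP\N)

(N/S)/(N\S)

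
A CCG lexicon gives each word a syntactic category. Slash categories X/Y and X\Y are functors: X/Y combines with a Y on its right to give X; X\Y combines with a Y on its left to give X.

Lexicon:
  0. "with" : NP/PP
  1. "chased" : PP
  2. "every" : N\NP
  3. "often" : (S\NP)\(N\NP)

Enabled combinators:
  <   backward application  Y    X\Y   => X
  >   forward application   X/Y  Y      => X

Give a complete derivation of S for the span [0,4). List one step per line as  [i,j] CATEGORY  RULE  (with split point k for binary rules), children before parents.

[0,1] NP/PP  lex  "with"
[1,2] PP  lex  "chased"
[0,2] NP  >  k=1
[2,3] N\NP  lex  "every"
[3,4] (S\NP)\(N\NP)  lex  "often"
[2,4] S\NP  <  k=3
[0,4] S  <  k=2

[0,4] S   <
  [0,2] NP   >
    [0,1] "with" : NP/PP
    [1,2] "chased" : PP
  [2,4] S\NP   <
    [2,3] "every" : N\NP
    [3,4] "often" : (S\NP)\(N\NP)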